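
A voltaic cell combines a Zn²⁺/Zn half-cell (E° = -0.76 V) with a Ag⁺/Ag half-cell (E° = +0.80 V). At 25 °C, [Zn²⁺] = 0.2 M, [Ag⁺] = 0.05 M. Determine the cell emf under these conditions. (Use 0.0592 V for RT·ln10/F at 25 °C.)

The Ag⁺/Ag couple has the higher reduction potential and acts as the cathode, so E°_cell = +0.80 − (-0.76) = 1.56 V.
Balancing electrons gives n = 2; the reaction quotient is Q = [Zn²⁺]/[Ag⁺]^2 = 80.0.
At 25 °C, E = E° − (0.0592/n) log Q = 1.56 − (0.0592/2)(1.903) = 1.560 − 0.056 = 1.504 V.

1.50 V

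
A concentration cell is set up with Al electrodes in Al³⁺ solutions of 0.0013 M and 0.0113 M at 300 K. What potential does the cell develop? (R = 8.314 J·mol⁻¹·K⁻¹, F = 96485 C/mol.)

Both half-cells are Al³⁺/Al, so E°_cell = 0. The concentrated side is the cathode; the cell reaction moves Al³⁺ from high to low concentration with n = 3.
Q = [Al³⁺]_dilute/[Al³⁺]_conc = 0.0013/0.0113 = 0.115.
E = 0 − (RT/nF) ln Q = −((8.314×300)/(3×96485))(-2.162) = 0.0186 V.

0.019 V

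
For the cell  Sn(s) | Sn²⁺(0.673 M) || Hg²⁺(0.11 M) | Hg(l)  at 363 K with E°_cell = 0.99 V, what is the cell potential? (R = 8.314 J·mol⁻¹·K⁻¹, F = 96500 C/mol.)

0.962 V

Balancing electrons gives n = 2; the reaction quotient is Q = [Sn²⁺]/[Hg²⁺] = 6.12.
E = E° − (RT/nF) ln Q = 0.99 − (8.314×363)/(2×96500) × (1.811) = 0.990 − 0.028 = 0.962 V.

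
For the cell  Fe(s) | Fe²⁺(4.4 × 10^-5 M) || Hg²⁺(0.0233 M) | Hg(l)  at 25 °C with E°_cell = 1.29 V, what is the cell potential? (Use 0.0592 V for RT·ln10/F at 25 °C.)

1.37 V

Balancing electrons gives n = 2; the reaction quotient is Q = [Fe²⁺]/[Hg²⁺] = 0.00189.
At 25 °C, E = E° − (0.0592/n) log Q = 1.29 − (0.0592/2)(-2.724) = 1.290 + 0.081 = 1.371 V.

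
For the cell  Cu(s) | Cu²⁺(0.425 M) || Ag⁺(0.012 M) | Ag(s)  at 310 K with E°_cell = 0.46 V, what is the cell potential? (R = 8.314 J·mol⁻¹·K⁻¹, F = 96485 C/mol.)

Balancing electrons gives n = 2; the reaction quotient is Q = [Cu²⁺]/[Ag⁺]^2 = 2950.
E = E° − (RT/nF) ln Q = 0.46 − (8.314×310)/(2×96485) × (7.990) = 0.460 − 0.107 = 0.353 V.

0.353 V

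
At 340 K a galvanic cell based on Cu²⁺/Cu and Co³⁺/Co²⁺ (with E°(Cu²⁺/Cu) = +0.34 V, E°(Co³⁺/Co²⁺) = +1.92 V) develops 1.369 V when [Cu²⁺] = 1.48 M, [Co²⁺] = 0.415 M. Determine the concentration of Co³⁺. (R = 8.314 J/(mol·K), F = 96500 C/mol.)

From the Nernst equation, ln Q = nF(E° − E)/RT = 2×96500×(1.58 − 1.369)/(8.314×340) = 14.406, so Q = 1.81 × 10^6.
With Q = [Cu²⁺]·[Co²⁺]^2/[Co³⁺]^2 and the known concentrations, [Co³⁺]^2 in the denominator gives [Co³⁺] = 3.8 × 10^-4 M.

3.8 × 10^-4 M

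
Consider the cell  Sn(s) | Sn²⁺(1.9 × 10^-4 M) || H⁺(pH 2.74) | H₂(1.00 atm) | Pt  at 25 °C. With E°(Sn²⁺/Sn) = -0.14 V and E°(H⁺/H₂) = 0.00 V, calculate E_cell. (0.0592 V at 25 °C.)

0.088 V

The hydrogen couple is the cathode, so E°_cell = 0.14 V; n = 2.
[H⁺] = 10^(−2.74) = 0.0018 M, and Q = [Sn²⁺]·P(H₂) / [H⁺]^2 = 57.4.
E = E° − (0.0592/2) log Q = 0.14 − (0.0592/2)(1.759) = 0.088 V.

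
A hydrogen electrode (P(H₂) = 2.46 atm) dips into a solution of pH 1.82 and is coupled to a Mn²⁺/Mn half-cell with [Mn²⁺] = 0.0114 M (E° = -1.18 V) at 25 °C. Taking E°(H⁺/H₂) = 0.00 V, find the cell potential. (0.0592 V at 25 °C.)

The hydrogen couple is the cathode, so E°_cell = 1.18 V; n = 2.
[H⁺] = 10^(−1.82) = 0.015 M, and Q = [Mn²⁺]·P(H₂) / [H⁺]^2 = 122.
E = E° − (0.0592/2) log Q = 1.18 − (0.0592/2)(2.088) = 1.118 V.

1.12 V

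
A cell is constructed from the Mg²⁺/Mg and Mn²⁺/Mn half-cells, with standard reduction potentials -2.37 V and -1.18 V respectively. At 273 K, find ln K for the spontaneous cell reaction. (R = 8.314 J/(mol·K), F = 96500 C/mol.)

E°_cell = -1.18 − (-2.37) = 1.19 V, with n = 2 electrons transferred.
At equilibrium E = 0, so the Nernst equation gives ln K = nFE°/RT = (2)(96500)(1.19)/((8.314)(273)) = 101.19.

ln K = 101.2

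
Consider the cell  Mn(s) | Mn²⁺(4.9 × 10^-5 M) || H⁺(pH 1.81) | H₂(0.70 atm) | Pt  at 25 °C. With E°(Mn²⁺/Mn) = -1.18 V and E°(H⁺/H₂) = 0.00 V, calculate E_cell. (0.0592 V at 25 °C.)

The hydrogen couple is the cathode, so E°_cell = 1.18 V; n = 2.
[H⁺] = 10^(−1.81) = 0.015 M, and Q = [Mn²⁺]·P(H₂) / [H⁺]^2 = 0.143.
E = E° − (0.0592/2) log Q = 1.18 − (0.0592/2)(-0.845) = 1.205 V.

1.21 V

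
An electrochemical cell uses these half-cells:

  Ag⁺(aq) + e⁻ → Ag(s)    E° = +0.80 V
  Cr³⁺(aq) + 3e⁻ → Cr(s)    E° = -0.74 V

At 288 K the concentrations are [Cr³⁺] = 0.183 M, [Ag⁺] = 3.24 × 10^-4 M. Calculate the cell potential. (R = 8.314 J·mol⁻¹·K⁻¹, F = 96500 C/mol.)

1.35 V

The Ag⁺/Ag couple has the higher reduction potential and acts as the cathode, so E°_cell = +0.80 − (-0.74) = 1.54 V.
Balancing electrons gives n = 3; the reaction quotient is Q = [Cr³⁺]/[Ag⁺]^3 = 5.38 × 10^9.
E = E° − (RT/nF) ln Q = 1.54 − (8.314×288)/(3×96500) × (22.406) = 1.540 − 0.185 = 1.355 V.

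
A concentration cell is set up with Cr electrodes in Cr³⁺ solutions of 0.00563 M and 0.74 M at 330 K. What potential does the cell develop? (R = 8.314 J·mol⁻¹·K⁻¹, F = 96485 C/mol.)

0.046 V

Both half-cells are Cr³⁺/Cr, so E°_cell = 0. The concentrated side is the cathode; the cell reaction moves Cr³⁺ from high to low concentration with n = 3.
Q = [Cr³⁺]_dilute/[Cr³⁺]_conc = 0.00563/0.74 = 0.00761.
E = 0 − (RT/nF) ln Q = −((8.314×330)/(3×96485))(-4.879) = 0.0462 V.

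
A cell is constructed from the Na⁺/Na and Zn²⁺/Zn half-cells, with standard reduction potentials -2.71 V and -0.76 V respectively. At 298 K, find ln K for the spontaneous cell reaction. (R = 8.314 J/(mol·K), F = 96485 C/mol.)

ln K = 151.9

E°_cell = -0.76 − (-2.71) = 1.95 V, with n = 2 electrons transferred.
At equilibrium E = 0, so the Nernst equation gives ln K = nFE°/RT = (2)(96485)(1.95)/((8.314)(298)) = 151.88.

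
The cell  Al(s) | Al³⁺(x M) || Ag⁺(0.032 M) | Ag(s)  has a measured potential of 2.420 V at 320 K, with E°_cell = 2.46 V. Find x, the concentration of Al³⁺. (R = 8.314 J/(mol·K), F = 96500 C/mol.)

0.0025 M

From the Nernst equation, ln Q = nF(E° − E)/RT = 3×96500×(2.46 − 2.420)/(8.314×320) = 4.353, so Q = 77.7.
With Q = [Al³⁺]/[Ag⁺]^3 and the known concentrations, [Al³⁺] in the numerator gives [Al³⁺] = 0.0025 M.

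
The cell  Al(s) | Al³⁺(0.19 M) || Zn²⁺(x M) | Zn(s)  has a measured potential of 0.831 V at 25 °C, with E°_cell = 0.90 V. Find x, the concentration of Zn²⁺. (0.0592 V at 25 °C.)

From the Nernst equation, log Q = n(E° − E)/0.0592 = 6(0.90 − 0.831)/0.0592 = 6.993, so Q = 9.85 × 10^6.
With Q = [Al³⁺]^2/[Zn²⁺]^3 and the known concentrations, [Zn²⁺]^3 in the denominator gives [Zn²⁺] = 0.0015 M.

0.0015 M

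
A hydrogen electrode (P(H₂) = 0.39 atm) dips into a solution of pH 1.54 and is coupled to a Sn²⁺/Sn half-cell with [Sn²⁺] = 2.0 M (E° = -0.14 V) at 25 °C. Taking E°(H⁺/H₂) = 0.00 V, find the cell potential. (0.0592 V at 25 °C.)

The hydrogen couple is the cathode, so E°_cell = 0.14 V; n = 2.
[H⁺] = 10^(−1.54) = 0.029 M, and Q = [Sn²⁺]·P(H₂) / [H⁺]^2 = 938.
E = E° − (0.0592/2) log Q = 0.14 − (0.0592/2)(2.972) = 0.052 V.

0.052 V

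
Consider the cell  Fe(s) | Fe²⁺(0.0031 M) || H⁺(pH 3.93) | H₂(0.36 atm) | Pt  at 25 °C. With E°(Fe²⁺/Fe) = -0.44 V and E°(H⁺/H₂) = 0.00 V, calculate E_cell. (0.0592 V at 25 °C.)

0.29 V

The hydrogen couple is the cathode, so E°_cell = 0.44 V; n = 2.
[H⁺] = 10^(−3.93) = 1.2 × 10^-4 M, and Q = [Fe²⁺]·P(H₂) / [H⁺]^2 = 8.08 × 10^4.
E = E° − (0.0592/2) log Q = 0.44 − (0.0592/2)(4.908) = 0.295 V.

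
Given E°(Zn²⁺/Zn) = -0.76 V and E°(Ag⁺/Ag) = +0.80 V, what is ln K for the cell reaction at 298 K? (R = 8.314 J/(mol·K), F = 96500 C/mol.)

ln K = 121.5

E°_cell = +0.80 − (-0.76) = 1.56 V, with n = 2 electrons transferred.
At equilibrium E = 0, so the Nernst equation gives ln K = nFE°/RT = (2)(96500)(1.56)/((8.314)(298)) = 121.52.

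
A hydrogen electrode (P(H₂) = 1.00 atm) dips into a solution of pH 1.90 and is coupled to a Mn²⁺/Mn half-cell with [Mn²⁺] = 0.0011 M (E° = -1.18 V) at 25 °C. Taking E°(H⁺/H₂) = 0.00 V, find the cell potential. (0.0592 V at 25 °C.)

The hydrogen couple is the cathode, so E°_cell = 1.18 V; n = 2.
[H⁺] = 10^(−1.90) = 0.013 M, and Q = [Mn²⁺]·P(H₂) / [H⁺]^2 = 6.94.
E = E° − (0.0592/2) log Q = 1.18 − (0.0592/2)(0.841) = 1.155 V.

1.16 V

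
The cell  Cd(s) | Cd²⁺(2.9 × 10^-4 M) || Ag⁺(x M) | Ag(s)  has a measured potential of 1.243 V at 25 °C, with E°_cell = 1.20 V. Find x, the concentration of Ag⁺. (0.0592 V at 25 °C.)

0.091 M

From the Nernst equation, log Q = n(E° − E)/0.0592 = 2(1.20 − 1.243)/0.0592 = -1.453, so Q = 0.0353.
With Q = [Cd²⁺]/[Ag⁺]^2 and the known concentrations, [Ag⁺]^2 in the denominator gives [Ag⁺] = 0.091 M.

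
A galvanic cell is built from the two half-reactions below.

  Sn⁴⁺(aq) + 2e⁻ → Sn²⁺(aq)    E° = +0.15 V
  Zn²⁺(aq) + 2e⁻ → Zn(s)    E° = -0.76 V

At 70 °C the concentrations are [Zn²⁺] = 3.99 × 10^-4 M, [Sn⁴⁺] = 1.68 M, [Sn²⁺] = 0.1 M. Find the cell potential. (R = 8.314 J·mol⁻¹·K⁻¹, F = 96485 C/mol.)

The Sn⁴⁺/Sn²⁺ couple has the higher reduction potential and acts as the cathode, so E°_cell = +0.15 − (-0.76) = 0.91 V.
Balancing electrons gives n = 2; the reaction quotient is Q = [Zn²⁺]·[Sn²⁺]/[Sn⁴⁺] = 2.38 × 10^-5.
E = E° − (RT/nF) ln Q = 0.91 − (8.314×343)/(2×96485) × (-10.648) = 0.910 + 0.157 = 1.067 V.

1.07 V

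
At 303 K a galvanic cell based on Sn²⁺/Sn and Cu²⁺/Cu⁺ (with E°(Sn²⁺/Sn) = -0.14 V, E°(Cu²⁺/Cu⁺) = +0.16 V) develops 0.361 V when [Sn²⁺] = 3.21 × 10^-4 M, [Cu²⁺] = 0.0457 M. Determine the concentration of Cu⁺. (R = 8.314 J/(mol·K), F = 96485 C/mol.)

0.25 M

From the Nernst equation, ln Q = nF(E° − E)/RT = 2×96485×(0.30 − 0.361)/(8.314×303) = -4.673, so Q = 0.00935.
With Q = [Sn²⁺]·[Cu⁺]^2/[Cu²⁺]^2 and the known concentrations, [Cu⁺]^2 in the numerator gives [Cu⁺] = 0.25 M.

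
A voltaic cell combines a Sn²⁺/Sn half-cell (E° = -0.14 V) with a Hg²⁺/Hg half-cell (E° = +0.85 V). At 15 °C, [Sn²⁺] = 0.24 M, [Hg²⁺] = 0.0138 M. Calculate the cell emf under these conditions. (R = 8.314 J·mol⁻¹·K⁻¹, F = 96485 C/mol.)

The Hg²⁺/Hg couple has the higher reduction potential and acts as the cathode, so E°_cell = +0.85 − (-0.14) = 0.99 V.
Balancing electrons gives n = 2; the reaction quotient is Q = [Sn²⁺]/[Hg²⁺] = 17.4.
E = E° − (RT/nF) ln Q = 0.99 − (8.314×288)/(2×96485) × (2.856) = 0.990 − 0.035 = 0.955 V.

0.955 V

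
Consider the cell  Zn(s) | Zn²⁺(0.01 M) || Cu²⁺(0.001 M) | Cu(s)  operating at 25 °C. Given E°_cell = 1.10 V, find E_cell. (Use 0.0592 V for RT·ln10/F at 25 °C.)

Balancing electrons gives n = 2; the reaction quotient is Q = [Zn²⁺]/[Cu²⁺] = 10.0.
At 25 °C, E = E° − (0.0592/n) log Q = 1.10 − (0.0592/2)(1.000) = 1.100 − 0.030 = 1.070 V.

1.07 V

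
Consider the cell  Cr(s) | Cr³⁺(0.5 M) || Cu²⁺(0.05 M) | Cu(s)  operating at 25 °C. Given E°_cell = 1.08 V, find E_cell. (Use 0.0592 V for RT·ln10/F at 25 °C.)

Balancing electrons gives n = 6; the reaction quotient is Q = [Cr³⁺]^2/[Cu²⁺]^3 = 2000.
At 25 °C, E = E° − (0.0592/n) log Q = 1.08 − (0.0592/6)(3.301) = 1.080 − 0.033 = 1.047 V.

1.05 V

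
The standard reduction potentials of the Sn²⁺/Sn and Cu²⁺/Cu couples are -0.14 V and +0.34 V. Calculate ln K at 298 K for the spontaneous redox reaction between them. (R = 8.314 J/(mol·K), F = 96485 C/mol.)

E°_cell = +0.34 − (-0.14) = 0.48 V, with n = 2 electrons transferred.
At equilibrium E = 0, so the Nernst equation gives ln K = nFE°/RT = (2)(96485)(0.48)/((8.314)(298)) = 37.39.

ln K = 37.4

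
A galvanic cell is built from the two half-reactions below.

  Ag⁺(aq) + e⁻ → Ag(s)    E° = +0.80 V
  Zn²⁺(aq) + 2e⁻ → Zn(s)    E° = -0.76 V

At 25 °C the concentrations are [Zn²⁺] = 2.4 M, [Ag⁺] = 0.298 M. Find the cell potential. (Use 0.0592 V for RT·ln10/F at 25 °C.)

1.52 V

The Ag⁺/Ag couple has the higher reduction potential and acts as the cathode, so E°_cell = +0.80 − (-0.76) = 1.56 V.
Balancing electrons gives n = 2; the reaction quotient is Q = [Zn²⁺]/[Ag⁺]^2 = 27.0.
At 25 °C, E = E° − (0.0592/n) log Q = 1.56 − (0.0592/2)(1.432) = 1.560 − 0.042 = 1.518 V.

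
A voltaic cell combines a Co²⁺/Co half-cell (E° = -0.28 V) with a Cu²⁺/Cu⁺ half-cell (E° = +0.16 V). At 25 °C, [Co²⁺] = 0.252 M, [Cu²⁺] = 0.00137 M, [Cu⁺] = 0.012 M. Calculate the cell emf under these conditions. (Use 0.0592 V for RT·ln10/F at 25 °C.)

0.402 V

The Cu²⁺/Cu⁺ couple has the higher reduction potential and acts as the cathode, so E°_cell = +0.16 − (-0.28) = 0.44 V.
Balancing electrons gives n = 2; the reaction quotient is Q = [Co²⁺]·[Cu⁺]^2/[Cu²⁺]^2 = 19.3.
At 25 °C, E = E° − (0.0592/n) log Q = 0.44 − (0.0592/2)(1.286) = 0.440 − 0.038 = 0.402 V.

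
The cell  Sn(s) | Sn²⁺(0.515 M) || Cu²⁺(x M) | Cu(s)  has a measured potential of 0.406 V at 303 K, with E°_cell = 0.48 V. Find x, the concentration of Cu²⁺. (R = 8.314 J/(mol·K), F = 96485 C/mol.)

0.0018 M

From the Nernst equation, ln Q = nF(E° − E)/RT = 2×96485×(0.48 − 0.406)/(8.314×303) = 5.669, so Q = 290.
With Q = [Sn²⁺]/[Cu²⁺] and the known concentrations, [Cu²⁺] in the denominator gives [Cu²⁺] = 0.0018 M.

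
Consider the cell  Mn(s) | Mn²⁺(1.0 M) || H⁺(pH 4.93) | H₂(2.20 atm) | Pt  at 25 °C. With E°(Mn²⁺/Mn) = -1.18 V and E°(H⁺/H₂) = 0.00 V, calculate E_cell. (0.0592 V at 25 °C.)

0.88 V

The hydrogen couple is the cathode, so E°_cell = 1.18 V; n = 2.
[H⁺] = 10^(−4.93) = 1.2 × 10^-5 M, and Q = [Mn²⁺]·P(H₂) / [H⁺]^2 = 1.59 × 10^10.
E = E° − (0.0592/2) log Q = 1.18 − (0.0592/2)(10.202) = 0.878 V.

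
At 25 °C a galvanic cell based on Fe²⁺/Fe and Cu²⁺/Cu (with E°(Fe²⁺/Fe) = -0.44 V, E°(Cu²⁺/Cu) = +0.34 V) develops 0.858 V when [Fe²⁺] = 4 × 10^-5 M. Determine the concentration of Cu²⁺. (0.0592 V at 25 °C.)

0.017 M

From the Nernst equation, log Q = n(E° − E)/0.0592 = 2(0.78 − 0.858)/0.0592 = -2.635, so Q = 0.00232.
With Q = [Fe²⁺]/[Cu²⁺] and the known concentrations, [Cu²⁺] in the denominator gives [Cu²⁺] = 0.017 M.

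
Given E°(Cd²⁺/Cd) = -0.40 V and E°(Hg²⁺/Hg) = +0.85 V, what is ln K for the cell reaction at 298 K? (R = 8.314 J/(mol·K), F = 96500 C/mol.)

ln K = 97.4

E°_cell = +0.85 − (-0.40) = 1.25 V, with n = 2 electrons transferred.
At equilibrium E = 0, so the Nernst equation gives ln K = nFE°/RT = (2)(96500)(1.25)/((8.314)(298)) = 97.37.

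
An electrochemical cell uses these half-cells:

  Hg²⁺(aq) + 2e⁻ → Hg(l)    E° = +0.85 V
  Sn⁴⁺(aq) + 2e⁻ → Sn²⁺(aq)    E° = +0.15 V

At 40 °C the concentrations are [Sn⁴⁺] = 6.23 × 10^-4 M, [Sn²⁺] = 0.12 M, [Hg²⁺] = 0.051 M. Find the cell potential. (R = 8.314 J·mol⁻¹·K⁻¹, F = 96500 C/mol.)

0.731 V

The Hg²⁺/Hg couple has the higher reduction potential and acts as the cathode, so E°_cell = +0.85 − (+0.15) = 0.70 V.
Balancing electrons gives n = 2; the reaction quotient is Q = [Sn⁴⁺]/([Sn²⁺]·[Hg²⁺]) = 0.102.
E = E° − (RT/nF) ln Q = 0.70 − (8.314×313)/(2×96500) × (-2.285) = 0.700 + 0.031 = 0.731 V.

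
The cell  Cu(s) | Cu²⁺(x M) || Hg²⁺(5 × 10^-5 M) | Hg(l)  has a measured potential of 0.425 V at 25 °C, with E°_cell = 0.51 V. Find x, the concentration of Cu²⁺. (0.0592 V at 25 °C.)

From the Nernst equation, log Q = n(E° − E)/0.0592 = 2(0.51 − 0.425)/0.0592 = 2.872, so Q = 744.
With Q = [Cu²⁺]/[Hg²⁺] and the known concentrations, [Cu²⁺] in the numerator gives [Cu²⁺] = 0.037 M.

0.037 M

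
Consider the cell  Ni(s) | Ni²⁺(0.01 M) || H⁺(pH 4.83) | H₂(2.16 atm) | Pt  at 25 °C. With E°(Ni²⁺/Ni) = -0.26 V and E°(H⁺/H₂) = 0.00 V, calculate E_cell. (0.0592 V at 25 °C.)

The hydrogen couple is the cathode, so E°_cell = 0.26 V; n = 2.
[H⁺] = 10^(−4.83) = 1.5 × 10^-5 M, and Q = [Ni²⁺]·P(H₂) / [H⁺]^2 = 9.87 × 10^7.
E = E° − (0.0592/2) log Q = 0.26 − (0.0592/2)(7.994) = 0.023 V.

0.023 V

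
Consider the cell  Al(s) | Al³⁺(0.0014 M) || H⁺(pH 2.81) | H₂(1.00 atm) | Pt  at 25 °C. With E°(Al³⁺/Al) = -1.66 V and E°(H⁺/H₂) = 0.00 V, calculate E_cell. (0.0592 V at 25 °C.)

The hydrogen couple is the cathode, so E°_cell = 1.66 V; n = 6.
[H⁺] = 10^(−2.81) = 0.0015 M, and Q = [Al³⁺]^2·P(H₂)^3 / [H⁺]^6 = 1.42 × 10^11.
E = E° − (0.0592/6) log Q = 1.66 − (0.0592/6)(11.152) = 1.550 V.

1.55 V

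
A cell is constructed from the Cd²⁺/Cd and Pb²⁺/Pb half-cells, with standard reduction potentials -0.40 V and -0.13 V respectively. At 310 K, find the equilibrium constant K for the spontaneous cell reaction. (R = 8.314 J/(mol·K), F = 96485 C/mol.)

E°_cell = -0.13 − (-0.40) = 0.27 V, with n = 2 electrons transferred.
At equilibrium E = 0, so the Nernst equation gives ln K = nFE°/RT = (2)(96485)(0.27)/((8.314)(310)) = 20.22.
K = e^20.22 = 6 × 10^8.

6 × 10^8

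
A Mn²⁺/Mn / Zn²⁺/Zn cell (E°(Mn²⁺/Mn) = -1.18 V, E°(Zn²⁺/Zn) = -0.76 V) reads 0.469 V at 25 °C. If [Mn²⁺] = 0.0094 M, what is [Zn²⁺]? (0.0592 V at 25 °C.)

From the Nernst equation, log Q = n(E° − E)/0.0592 = 2(0.42 − 0.469)/0.0592 = -1.655, so Q = 0.0221.
With Q = [Mn²⁺]/[Zn²⁺] and the known concentrations, [Zn²⁺] in the denominator gives [Zn²⁺] = 0.43 M.

0.43 M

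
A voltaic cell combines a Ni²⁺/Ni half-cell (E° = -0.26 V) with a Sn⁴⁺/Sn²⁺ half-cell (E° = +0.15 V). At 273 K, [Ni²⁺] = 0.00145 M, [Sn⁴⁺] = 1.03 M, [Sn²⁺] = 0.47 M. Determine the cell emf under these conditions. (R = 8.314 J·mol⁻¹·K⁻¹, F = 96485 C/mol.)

0.496 V

The Sn⁴⁺/Sn²⁺ couple has the higher reduction potential and acts as the cathode, so E°_cell = +0.15 − (-0.26) = 0.41 V.
Balancing electrons gives n = 2; the reaction quotient is Q = [Ni²⁺]·[Sn²⁺]/[Sn⁴⁺] = 6.62 × 10^-4.
E = E° − (RT/nF) ln Q = 0.41 − (8.314×273)/(2×96485) × (-7.321) = 0.410 + 0.086 = 0.496 V.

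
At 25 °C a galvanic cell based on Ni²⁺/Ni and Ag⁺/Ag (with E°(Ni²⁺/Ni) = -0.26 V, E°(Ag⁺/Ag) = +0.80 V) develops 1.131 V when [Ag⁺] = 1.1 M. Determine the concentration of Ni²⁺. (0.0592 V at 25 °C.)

From the Nernst equation, log Q = n(E° − E)/0.0592 = 2(1.06 − 1.131)/0.0592 = -2.399, so Q = 0.00399.
With Q = [Ni²⁺]/[Ag⁺]^2 and the known concentrations, [Ni²⁺] in the numerator gives [Ni²⁺] = 0.0048 M.

0.0048 M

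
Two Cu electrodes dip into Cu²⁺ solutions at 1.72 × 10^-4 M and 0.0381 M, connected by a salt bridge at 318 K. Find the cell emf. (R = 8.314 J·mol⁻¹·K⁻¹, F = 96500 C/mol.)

0.074 V

Both half-cells are Cu²⁺/Cu, so E°_cell = 0. The concentrated side is the cathode; the cell reaction moves Cu²⁺ from high to low concentration with n = 2.
Q = [Cu²⁺]_dilute/[Cu²⁺]_conc = 1.72 × 10^-4/0.0381 = 0.00451.
E = 0 − (RT/nF) ln Q = −((8.314×318)/(2×96500))(-5.400) = 0.0740 V.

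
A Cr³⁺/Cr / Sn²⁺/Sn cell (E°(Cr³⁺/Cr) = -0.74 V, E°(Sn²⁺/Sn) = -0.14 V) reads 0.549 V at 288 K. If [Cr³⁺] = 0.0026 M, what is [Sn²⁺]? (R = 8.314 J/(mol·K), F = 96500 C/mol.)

From the Nernst equation, ln Q = nF(E° − E)/RT = 6×96500×(0.60 − 0.549)/(8.314×288) = 12.332, so Q = 2.27 × 10^5.
With Q = [Cr³⁺]^2/[Sn²⁺]^3 and the known concentrations, [Sn²⁺]^3 in the denominator gives [Sn²⁺] = 3.1 × 10^-4 M.

3.1 × 10^-4 M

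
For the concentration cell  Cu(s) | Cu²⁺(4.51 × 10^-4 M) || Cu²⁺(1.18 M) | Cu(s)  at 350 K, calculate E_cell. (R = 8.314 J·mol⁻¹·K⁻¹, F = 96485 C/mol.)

Both half-cells are Cu²⁺/Cu, so E°_cell = 0. The concentrated side is the cathode; the cell reaction moves Cu²⁺ from high to low concentration with n = 2.
Q = [Cu²⁺]_dilute/[Cu²⁺]_conc = 4.51 × 10^-4/1.18 = 3.82 × 10^-4.
E = 0 − (RT/nF) ln Q = −((8.314×350)/(2×96485))(-7.870) = 0.1187 V.

0.12 V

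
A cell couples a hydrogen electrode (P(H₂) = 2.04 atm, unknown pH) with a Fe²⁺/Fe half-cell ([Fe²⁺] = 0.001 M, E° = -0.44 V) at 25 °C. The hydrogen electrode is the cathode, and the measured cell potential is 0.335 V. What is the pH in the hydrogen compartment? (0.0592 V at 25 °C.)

E°_cell = 0.44 V and n = 2.
log Q = n(E° − E)/0.0592 = 2×(0.44 − 0.335)/0.0592 = 3.547.
With Q = [Fe²⁺]·P(H₂) / [H⁺]^2, solving for [H⁺] gives log[H⁺] = -3.119, so pH = 3.12.

pH = 3.12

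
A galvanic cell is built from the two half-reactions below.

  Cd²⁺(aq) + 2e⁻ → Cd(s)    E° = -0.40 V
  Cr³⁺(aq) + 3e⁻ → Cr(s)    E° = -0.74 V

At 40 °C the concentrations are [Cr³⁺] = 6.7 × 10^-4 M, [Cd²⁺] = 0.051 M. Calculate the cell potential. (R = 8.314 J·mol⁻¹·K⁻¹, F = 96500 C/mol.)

0.366 V

The Cd²⁺/Cd couple has the higher reduction potential and acts as the cathode, so E°_cell = -0.40 − (-0.74) = 0.34 V.
Balancing electrons gives n = 6; the reaction quotient is Q = [Cr³⁺]^2/[Cd²⁺]^3 = 0.00338.
E = E° − (RT/nF) ln Q = 0.34 − (8.314×313)/(6×96500) × (-5.689) = 0.340 + 0.026 = 0.366 V.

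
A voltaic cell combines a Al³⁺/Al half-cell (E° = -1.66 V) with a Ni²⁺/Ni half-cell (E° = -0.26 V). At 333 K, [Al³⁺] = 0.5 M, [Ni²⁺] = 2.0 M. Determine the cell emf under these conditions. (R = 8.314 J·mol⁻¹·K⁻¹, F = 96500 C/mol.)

1.42 V

The Ni²⁺/Ni couple has the higher reduction potential and acts as the cathode, so E°_cell = -0.26 − (-1.66) = 1.40 V.
Balancing electrons gives n = 6; the reaction quotient is Q = [Al³⁺]^2/[Ni²⁺]^3 = 0.0312.
E = E° − (RT/nF) ln Q = 1.40 − (8.314×333)/(6×96500) × (-3.466) = 1.400 + 0.017 = 1.417 V.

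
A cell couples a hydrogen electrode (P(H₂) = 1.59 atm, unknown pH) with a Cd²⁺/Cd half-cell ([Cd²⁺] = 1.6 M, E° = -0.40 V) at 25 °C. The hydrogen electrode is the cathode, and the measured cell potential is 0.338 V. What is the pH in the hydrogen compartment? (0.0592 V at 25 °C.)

E°_cell = 0.40 V and n = 2.
log Q = n(E° − E)/0.0592 = 2×(0.40 − 0.338)/0.0592 = 2.095.
With Q = [Cd²⁺]·P(H₂) / [H⁺]^2, solving for [H⁺] gives log[H⁺] = -0.845, so pH = 0.84.

pH = 0.84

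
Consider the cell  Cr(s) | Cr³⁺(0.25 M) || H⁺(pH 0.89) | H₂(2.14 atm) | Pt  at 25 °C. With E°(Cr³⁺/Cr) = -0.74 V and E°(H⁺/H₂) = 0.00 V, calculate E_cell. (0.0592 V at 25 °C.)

The hydrogen couple is the cathode, so E°_cell = 0.74 V; n = 6.
[H⁺] = 10^(−0.89) = 0.13 M, and Q = [Cr³⁺]^2·P(H₂)^3 / [H⁺]^6 = 1.34 × 10^5.
E = E° − (0.0592/6) log Q = 0.74 − (0.0592/6)(5.127) = 0.689 V.

0.69 V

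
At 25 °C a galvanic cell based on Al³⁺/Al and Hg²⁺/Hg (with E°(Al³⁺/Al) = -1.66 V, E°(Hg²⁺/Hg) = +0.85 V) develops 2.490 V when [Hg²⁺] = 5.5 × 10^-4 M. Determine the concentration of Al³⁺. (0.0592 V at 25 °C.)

1.3 × 10^-4 M

From the Nernst equation, log Q = n(E° − E)/0.0592 = 6(2.51 − 2.490)/0.0592 = 2.027, so Q = 106.
With Q = [Al³⁺]^2/[Hg²⁺]^3 and the known concentrations, [Al³⁺]^2 in the numerator gives [Al³⁺] = 1.3 × 10^-4 M.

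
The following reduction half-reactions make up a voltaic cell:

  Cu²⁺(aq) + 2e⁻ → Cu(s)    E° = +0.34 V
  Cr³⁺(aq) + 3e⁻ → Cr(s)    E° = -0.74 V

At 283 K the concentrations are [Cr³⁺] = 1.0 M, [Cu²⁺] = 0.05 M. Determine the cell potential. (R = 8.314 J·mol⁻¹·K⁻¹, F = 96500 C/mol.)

1.04 V

The Cu²⁺/Cu couple has the higher reduction potential and acts as the cathode, so E°_cell = +0.34 − (-0.74) = 1.08 V.
Balancing electrons gives n = 6; the reaction quotient is Q = [Cr³⁺]^2/[Cu²⁺]^3 = 8000.
E = E° − (RT/nF) ln Q = 1.08 − (8.314×283)/(6×96500) × (8.987) = 1.080 − 0.037 = 1.043 V.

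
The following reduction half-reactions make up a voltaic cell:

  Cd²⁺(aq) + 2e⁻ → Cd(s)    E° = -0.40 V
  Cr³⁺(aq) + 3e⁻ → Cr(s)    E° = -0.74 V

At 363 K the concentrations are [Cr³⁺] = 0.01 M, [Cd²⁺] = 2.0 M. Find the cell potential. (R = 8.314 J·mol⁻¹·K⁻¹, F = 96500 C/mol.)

0.399 V

The Cd²⁺/Cd couple has the higher reduction potential and acts as the cathode, so E°_cell = -0.40 − (-0.74) = 0.34 V.
Balancing electrons gives n = 6; the reaction quotient is Q = [Cr³⁺]^2/[Cd²⁺]^3 = 1.25 × 10^-5.
E = E° − (RT/nF) ln Q = 0.34 − (8.314×363)/(6×96500) × (-11.290) = 0.340 + 0.059 = 0.399 V.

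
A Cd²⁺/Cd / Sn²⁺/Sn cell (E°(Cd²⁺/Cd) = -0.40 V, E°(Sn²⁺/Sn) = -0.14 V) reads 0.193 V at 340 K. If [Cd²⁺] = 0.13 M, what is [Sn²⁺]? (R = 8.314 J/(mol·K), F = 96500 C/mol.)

0.0013 M

From the Nernst equation, ln Q = nF(E° − E)/RT = 2×96500×(0.26 − 0.193)/(8.314×340) = 4.574, so Q = 97.0.
With Q = [Cd²⁺]/[Sn²⁺] and the known concentrations, [Sn²⁺] in the denominator gives [Sn²⁺] = 0.0013 M.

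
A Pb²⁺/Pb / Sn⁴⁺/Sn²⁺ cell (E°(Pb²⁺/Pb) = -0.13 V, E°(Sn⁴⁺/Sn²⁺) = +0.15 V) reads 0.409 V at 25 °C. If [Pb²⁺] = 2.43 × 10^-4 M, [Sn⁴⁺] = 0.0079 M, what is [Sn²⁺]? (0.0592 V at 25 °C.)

0.0014 M

From the Nernst equation, log Q = n(E° − E)/0.0592 = 2(0.28 − 0.409)/0.0592 = -4.358, so Q = 4.38 × 10^-5.
With Q = [Pb²⁺]·[Sn²⁺]/[Sn⁴⁺] and the known concentrations, [Sn²⁺] in the numerator gives [Sn²⁺] = 0.0014 M.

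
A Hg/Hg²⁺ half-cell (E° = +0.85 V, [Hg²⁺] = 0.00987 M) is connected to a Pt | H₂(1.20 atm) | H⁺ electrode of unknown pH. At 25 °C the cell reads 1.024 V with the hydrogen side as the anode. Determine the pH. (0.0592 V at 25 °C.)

pH = 3.90

E°_cell = 0.85 V and n = 2.
log Q = n(E° − E)/0.0592 = 2×(0.85 − 1.024)/0.0592 = -5.878.
With Q = [H⁺]^2 / ([Hg²⁺]·P(H₂)), solving for [H⁺] gives log[H⁺] = -3.902, so pH = 3.90.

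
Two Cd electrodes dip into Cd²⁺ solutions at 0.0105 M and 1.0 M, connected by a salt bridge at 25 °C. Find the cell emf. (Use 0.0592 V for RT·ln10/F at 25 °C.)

Both half-cells are Cd²⁺/Cd, so E°_cell = 0. The concentrated side is the cathode; the cell reaction moves Cd²⁺ from high to low concentration with n = 2.
Q = [Cd²⁺]_dilute/[Cd²⁺]_conc = 0.0105/1.0 = 0.0105.
E = 0 − (0.0592/2) log Q = −(0.0592/2)(-1.979) = 0.0586 V.

0.059 V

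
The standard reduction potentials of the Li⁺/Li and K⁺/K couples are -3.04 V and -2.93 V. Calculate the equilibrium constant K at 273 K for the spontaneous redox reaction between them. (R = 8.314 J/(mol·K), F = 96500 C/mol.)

110

E°_cell = -2.93 − (-3.04) = 0.11 V, with n = 1 electron transferred.
At equilibrium E = 0, so the Nernst equation gives ln K = nFE°/RT = (1)(96500)(0.11)/((8.314)(273)) = 4.68.
K = e^4.68 = 110.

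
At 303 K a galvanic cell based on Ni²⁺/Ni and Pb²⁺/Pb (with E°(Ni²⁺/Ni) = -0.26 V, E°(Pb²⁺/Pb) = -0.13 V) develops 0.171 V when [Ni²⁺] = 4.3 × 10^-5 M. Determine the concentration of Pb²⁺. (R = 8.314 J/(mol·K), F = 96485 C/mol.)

9.9 × 10^-4 M

From the Nernst equation, ln Q = nF(E° − E)/RT = 2×96485×(0.13 − 0.171)/(8.314×303) = -3.141, so Q = 0.0433.
With Q = [Ni²⁺]/[Pb²⁺] and the known concentrations, [Pb²⁺] in the denominator gives [Pb²⁺] = 9.9 × 10^-4 M.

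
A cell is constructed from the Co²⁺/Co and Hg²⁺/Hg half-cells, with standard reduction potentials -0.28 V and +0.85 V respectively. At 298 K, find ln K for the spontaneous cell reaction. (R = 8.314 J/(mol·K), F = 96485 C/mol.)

E°_cell = +0.85 − (-0.28) = 1.13 V, with n = 2 electrons transferred.
At equilibrium E = 0, so the Nernst equation gives ln K = nFE°/RT = (2)(96485)(1.13)/((8.314)(298)) = 88.01.

ln K = 88.0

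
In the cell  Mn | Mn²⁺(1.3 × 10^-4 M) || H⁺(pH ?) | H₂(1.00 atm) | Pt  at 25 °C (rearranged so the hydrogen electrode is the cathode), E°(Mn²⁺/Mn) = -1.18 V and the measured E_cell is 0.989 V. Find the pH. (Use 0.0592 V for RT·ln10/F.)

E°_cell = 1.18 V and n = 2.
log Q = n(E° − E)/0.0592 = 2×(1.18 − 0.989)/0.0592 = 6.453.
With Q = [Mn²⁺]·P(H₂) / [H⁺]^2, solving for [H⁺] gives log[H⁺] = -5.169, so pH = 5.17.

pH = 5.17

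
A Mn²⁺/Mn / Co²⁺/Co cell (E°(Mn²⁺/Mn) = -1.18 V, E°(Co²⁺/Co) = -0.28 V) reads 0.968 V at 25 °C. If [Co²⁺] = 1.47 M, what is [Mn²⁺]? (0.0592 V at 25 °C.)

From the Nernst equation, log Q = n(E° − E)/0.0592 = 2(0.90 − 0.968)/0.0592 = -2.297, so Q = 0.00504.
With Q = [Mn²⁺]/[Co²⁺] and the known concentrations, [Mn²⁺] in the numerator gives [Mn²⁺] = 0.0074 M.

0.0074 M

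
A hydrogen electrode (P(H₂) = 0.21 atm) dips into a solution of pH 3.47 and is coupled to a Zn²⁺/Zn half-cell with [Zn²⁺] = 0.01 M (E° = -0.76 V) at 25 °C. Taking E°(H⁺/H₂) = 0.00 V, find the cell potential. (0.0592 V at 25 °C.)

The hydrogen couple is the cathode, so E°_cell = 0.76 V; n = 2.
[H⁺] = 10^(−3.47) = 3.4 × 10^-4 M, and Q = [Zn²⁺]·P(H₂) / [H⁺]^2 = 1.83 × 10^4.
E = E° − (0.0592/2) log Q = 0.76 − (0.0592/2)(4.262) = 0.634 V.

0.63 V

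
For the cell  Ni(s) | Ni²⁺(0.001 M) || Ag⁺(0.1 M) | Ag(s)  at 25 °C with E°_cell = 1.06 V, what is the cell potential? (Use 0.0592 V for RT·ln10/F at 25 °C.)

Balancing electrons gives n = 2; the reaction quotient is Q = [Ni²⁺]/[Ag⁺]^2 = 0.100.
At 25 °C, E = E° − (0.0592/n) log Q = 1.06 − (0.0592/2)(-1.000) = 1.060 + 0.030 = 1.090 V.

1.09 V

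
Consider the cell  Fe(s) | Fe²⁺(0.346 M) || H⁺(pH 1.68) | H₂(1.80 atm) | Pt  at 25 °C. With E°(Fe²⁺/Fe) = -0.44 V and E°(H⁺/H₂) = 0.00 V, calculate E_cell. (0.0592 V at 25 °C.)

0.35 V

The hydrogen couple is the cathode, so E°_cell = 0.44 V; n = 2.
[H⁺] = 10^(−1.68) = 0.021 M, and Q = [Fe²⁺]·P(H₂) / [H⁺]^2 = 1430.
E = E° − (0.0592/2) log Q = 0.44 − (0.0592/2)(3.154) = 0.347 V.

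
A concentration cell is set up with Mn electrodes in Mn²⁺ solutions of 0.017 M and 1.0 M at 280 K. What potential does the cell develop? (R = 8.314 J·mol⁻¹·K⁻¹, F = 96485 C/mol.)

Both half-cells are Mn²⁺/Mn, so E°_cell = 0. The concentrated side is the cathode; the cell reaction moves Mn²⁺ from high to low concentration with n = 2.
Q = [Mn²⁺]_dilute/[Mn²⁺]_conc = 0.017/1.0 = 0.0170.
E = 0 − (RT/nF) ln Q = −((8.314×280)/(2×96485))(-4.075) = 0.0492 V.

0.049 V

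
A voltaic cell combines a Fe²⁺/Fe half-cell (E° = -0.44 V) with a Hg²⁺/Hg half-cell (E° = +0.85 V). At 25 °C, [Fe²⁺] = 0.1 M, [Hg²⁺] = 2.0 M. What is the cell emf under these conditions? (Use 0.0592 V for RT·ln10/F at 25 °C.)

The Hg²⁺/Hg couple has the higher reduction potential and acts as the cathode, so E°_cell = +0.85 − (-0.44) = 1.29 V.
Balancing electrons gives n = 2; the reaction quotient is Q = [Fe²⁺]/[Hg²⁺] = 0.0500.
At 25 °C, E = E° − (0.0592/n) log Q = 1.29 − (0.0592/2)(-1.301) = 1.290 + 0.039 = 1.329 V.

1.33 V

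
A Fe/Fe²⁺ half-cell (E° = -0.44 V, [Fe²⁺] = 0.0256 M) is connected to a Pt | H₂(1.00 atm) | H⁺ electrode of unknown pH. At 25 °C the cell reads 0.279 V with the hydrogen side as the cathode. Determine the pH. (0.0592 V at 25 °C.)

pH = 3.52

E°_cell = 0.44 V and n = 2.
log Q = n(E° − E)/0.0592 = 2×(0.44 − 0.279)/0.0592 = 5.439.
With Q = [Fe²⁺]·P(H₂) / [H⁺]^2, solving for [H⁺] gives log[H⁺] = -3.515, so pH = 3.52.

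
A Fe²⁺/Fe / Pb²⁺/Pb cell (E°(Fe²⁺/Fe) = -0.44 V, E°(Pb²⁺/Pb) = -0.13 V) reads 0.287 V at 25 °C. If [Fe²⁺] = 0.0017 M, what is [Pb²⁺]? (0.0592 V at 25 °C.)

2.8 × 10^-4 M

From the Nernst equation, log Q = n(E° − E)/0.0592 = 2(0.31 − 0.287)/0.0592 = 0.777, so Q = 5.98.
With Q = [Fe²⁺]/[Pb²⁺] and the known concentrations, [Pb²⁺] in the denominator gives [Pb²⁺] = 2.8 × 10^-4 M.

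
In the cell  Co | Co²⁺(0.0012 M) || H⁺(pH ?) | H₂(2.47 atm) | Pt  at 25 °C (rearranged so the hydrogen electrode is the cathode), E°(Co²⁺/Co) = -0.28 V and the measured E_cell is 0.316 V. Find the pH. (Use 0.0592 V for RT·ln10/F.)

pH = 0.66

E°_cell = 0.28 V and n = 2.
log Q = n(E° − E)/0.0592 = 2×(0.28 − 0.316)/0.0592 = -1.216.
With Q = [Co²⁺]·P(H₂) / [H⁺]^2, solving for [H⁺] gives log[H⁺] = -0.656, so pH = 0.66.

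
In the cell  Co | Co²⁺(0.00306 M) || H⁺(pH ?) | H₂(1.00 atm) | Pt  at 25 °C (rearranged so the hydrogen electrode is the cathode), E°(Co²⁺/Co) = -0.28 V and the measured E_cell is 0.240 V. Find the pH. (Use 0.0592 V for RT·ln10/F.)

E°_cell = 0.28 V and n = 2.
log Q = n(E° − E)/0.0592 = 2×(0.28 − 0.240)/0.0592 = 1.351.
With Q = [Co²⁺]·P(H₂) / [H⁺]^2, solving for [H⁺] gives log[H⁺] = -1.933, so pH = 1.93.

pH = 1.93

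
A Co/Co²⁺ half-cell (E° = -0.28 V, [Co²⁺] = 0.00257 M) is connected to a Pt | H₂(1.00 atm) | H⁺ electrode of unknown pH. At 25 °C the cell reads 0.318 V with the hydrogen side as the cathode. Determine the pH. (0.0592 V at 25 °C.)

pH = 0.65

E°_cell = 0.28 V and n = 2.
log Q = n(E° − E)/0.0592 = 2×(0.28 − 0.318)/0.0592 = -1.284.
With Q = [Co²⁺]·P(H₂) / [H⁺]^2, solving for [H⁺] gives log[H⁺] = -0.653, so pH = 0.65.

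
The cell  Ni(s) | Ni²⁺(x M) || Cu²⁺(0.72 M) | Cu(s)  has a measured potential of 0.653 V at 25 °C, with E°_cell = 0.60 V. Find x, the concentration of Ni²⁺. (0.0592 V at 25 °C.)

0.012 M

From the Nernst equation, log Q = n(E° − E)/0.0592 = 2(0.60 − 0.653)/0.0592 = -1.791, so Q = 0.0162.
With Q = [Ni²⁺]/[Cu²⁺] and the known concentrations, [Ni²⁺] in the numerator gives [Ni²⁺] = 0.012 M.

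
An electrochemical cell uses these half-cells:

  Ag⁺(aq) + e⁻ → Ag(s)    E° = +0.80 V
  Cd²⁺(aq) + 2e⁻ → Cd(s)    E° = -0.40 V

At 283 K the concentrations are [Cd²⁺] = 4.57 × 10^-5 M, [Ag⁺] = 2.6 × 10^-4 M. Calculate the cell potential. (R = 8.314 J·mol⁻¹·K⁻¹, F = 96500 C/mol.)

1.12 V

The Ag⁺/Ag couple has the higher reduction potential and acts as the cathode, so E°_cell = +0.80 − (-0.40) = 1.20 V.
Balancing electrons gives n = 2; the reaction quotient is Q = [Cd²⁺]/[Ag⁺]^2 = 676.
E = E° − (RT/nF) ln Q = 1.20 − (8.314×283)/(2×96500) × (6.516) = 1.200 − 0.079 = 1.121 V.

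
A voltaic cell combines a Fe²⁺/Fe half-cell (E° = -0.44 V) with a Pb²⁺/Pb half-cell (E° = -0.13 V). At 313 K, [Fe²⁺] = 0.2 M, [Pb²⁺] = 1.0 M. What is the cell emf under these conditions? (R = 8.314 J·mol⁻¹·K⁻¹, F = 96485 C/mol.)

The Pb²⁺/Pb couple has the higher reduction potential and acts as the cathode, so E°_cell = -0.13 − (-0.44) = 0.31 V.
Balancing electrons gives n = 2; the reaction quotient is Q = [Fe²⁺]/[Pb²⁺] = 0.200.
E = E° − (RT/nF) ln Q = 0.31 − (8.314×313)/(2×96485) × (-1.609) = 0.310 + 0.022 = 0.332 V.

0.332 V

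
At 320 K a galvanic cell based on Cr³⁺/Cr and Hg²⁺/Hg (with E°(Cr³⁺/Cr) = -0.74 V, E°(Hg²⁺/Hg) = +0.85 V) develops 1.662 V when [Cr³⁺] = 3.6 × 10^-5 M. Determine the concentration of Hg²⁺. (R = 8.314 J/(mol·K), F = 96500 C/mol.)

0.2 M

From the Nernst equation, ln Q = nF(E° − E)/RT = 6×96500×(1.59 − 1.662)/(8.314×320) = -15.669, so Q = 1.57 × 10^-7.
With Q = [Cr³⁺]^2/[Hg²⁺]^3 and the known concentrations, [Hg²⁺]^3 in the denominator gives [Hg²⁺] = 0.2 M.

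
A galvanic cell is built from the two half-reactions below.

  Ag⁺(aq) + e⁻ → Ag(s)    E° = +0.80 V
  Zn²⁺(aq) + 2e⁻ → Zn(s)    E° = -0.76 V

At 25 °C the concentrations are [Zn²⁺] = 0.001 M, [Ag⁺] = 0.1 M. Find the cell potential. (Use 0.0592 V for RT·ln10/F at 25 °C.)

The Ag⁺/Ag couple has the higher reduction potential and acts as the cathode, so E°_cell = +0.80 − (-0.76) = 1.56 V.
Balancing electrons gives n = 2; the reaction quotient is Q = [Zn²⁺]/[Ag⁺]^2 = 0.100.
At 25 °C, E = E° − (0.0592/n) log Q = 1.56 − (0.0592/2)(-1.000) = 1.560 + 0.030 = 1.590 V.

1.59 V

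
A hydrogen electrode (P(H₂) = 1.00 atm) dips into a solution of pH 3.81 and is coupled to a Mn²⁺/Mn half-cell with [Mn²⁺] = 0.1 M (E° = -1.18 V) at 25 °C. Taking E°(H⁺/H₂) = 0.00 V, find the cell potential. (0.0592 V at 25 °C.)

0.98 V

The hydrogen couple is the cathode, so E°_cell = 1.18 V; n = 2.
[H⁺] = 10^(−3.81) = 1.5 × 10^-4 M, and Q = [Mn²⁺]·P(H₂) / [H⁺]^2 = 4.17 × 10^6.
E = E° − (0.0592/2) log Q = 1.18 − (0.0592/2)(6.620) = 0.984 V.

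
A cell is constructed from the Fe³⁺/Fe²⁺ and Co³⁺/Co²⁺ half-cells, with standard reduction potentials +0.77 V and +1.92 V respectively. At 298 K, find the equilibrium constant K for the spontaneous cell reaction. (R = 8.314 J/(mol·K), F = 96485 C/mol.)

E°_cell = +1.92 − (+0.77) = 1.15 V, with n = 1 electron transferred.
At equilibrium E = 0, so the Nernst equation gives ln K = nFE°/RT = (1)(96485)(1.15)/((8.314)(298)) = 44.78.
K = e^44.78 = 2.8 × 10^19.

2.8 × 10^19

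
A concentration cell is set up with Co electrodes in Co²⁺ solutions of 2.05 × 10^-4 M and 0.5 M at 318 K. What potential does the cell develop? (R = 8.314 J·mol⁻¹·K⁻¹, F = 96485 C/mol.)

0.11 V

Both half-cells are Co²⁺/Co, so E°_cell = 0. The concentrated side is the cathode; the cell reaction moves Co²⁺ from high to low concentration with n = 2.
Q = [Co²⁺]_dilute/[Co²⁺]_conc = 2.05 × 10^-4/0.5 = 4.1 × 10^-4.
E = 0 − (RT/nF) ln Q = −((8.314×318)/(2×96485))(-7.799) = 0.1069 V.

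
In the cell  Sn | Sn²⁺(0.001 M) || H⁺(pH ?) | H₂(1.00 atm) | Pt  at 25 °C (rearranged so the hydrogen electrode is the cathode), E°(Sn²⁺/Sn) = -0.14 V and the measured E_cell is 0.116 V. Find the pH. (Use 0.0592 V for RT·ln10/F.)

pH = 1.91

E°_cell = 0.14 V and n = 2.
log Q = n(E° − E)/0.0592 = 2×(0.14 − 0.116)/0.0592 = 0.811.
With Q = [Sn²⁺]·P(H₂) / [H⁺]^2, solving for [H⁺] gives log[H⁺] = -1.905, so pH = 1.91.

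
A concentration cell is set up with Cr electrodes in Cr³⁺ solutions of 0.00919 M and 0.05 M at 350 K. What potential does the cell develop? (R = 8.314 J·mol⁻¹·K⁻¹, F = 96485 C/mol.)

0.017 V

Both half-cells are Cr³⁺/Cr, so E°_cell = 0. The concentrated side is the cathode; the cell reaction moves Cr³⁺ from high to low concentration with n = 3.
Q = [Cr³⁺]_dilute/[Cr³⁺]_conc = 0.00919/0.05 = 0.184.
E = 0 − (RT/nF) ln Q = −((8.314×350)/(3×96485))(-1.694) = 0.0170 V.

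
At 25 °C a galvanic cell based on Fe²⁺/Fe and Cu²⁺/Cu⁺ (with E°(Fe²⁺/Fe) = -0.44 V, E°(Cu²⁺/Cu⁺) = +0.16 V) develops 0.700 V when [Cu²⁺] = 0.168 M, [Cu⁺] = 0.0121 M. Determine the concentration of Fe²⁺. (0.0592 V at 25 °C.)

0.081 M

From the Nernst equation, log Q = n(E° − E)/0.0592 = 2(0.60 − 0.700)/0.0592 = -3.378, so Q = 4.18 × 10^-4.
With Q = [Fe²⁺]·[Cu⁺]^2/[Cu²⁺]^2 and the known concentrations, [Fe²⁺] in the numerator gives [Fe²⁺] = 0.081 M.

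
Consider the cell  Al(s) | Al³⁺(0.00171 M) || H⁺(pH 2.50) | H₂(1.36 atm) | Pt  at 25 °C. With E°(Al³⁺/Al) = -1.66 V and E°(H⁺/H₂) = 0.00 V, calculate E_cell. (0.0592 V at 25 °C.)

1.56 V

The hydrogen couple is the cathode, so E°_cell = 1.66 V; n = 6.
[H⁺] = 10^(−2.50) = 0.0032 M, and Q = [Al³⁺]^2·P(H₂)^3 / [H⁺]^6 = 7.36 × 10^9.
E = E° − (0.0592/6) log Q = 1.66 − (0.0592/6)(9.867) = 1.563 V.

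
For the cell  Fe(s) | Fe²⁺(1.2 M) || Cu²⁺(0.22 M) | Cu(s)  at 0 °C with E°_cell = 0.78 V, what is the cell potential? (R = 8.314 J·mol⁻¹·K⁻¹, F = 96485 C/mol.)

Balancing electrons gives n = 2; the reaction quotient is Q = [Fe²⁺]/[Cu²⁺] = 5.45.
E = E° − (RT/nF) ln Q = 0.78 − (8.314×273)/(2×96485) × (1.696) = 0.780 − 0.020 = 0.760 V.

0.760 V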